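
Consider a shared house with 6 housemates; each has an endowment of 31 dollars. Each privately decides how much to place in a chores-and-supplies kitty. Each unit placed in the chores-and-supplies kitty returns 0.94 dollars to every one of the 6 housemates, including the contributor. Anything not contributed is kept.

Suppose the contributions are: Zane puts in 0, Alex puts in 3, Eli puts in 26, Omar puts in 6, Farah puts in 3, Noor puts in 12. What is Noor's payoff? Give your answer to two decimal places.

66.00 dollars

Total contributed: 0 + 3 + 26 + 6 + 3 + 12 = 50.
Each receives 0.94 × 50 = 47.00 from the chores-and-supplies kitty.
Noor keeps 31 − 12 = 19, so Noor's payoff is 19 + 47.00 = 66.00.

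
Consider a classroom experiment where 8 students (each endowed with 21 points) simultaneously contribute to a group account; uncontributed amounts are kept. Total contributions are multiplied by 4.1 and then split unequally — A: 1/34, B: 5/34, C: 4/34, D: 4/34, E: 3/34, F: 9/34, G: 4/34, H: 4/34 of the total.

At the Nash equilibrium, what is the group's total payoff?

Each unit j contributes comes back to j as 4.1 × (j's share), so j prefers to contribute only if that share exceeds 1/4.1 = 0.2439; otherwise keeping the unit dominates.
Only F (9/34) clears that bar, contributing 21; the remaining 7 contribute 0. Total contributed: 21.
The group account pays out 4.1 × 21 = 86.10 in total (split across the unequal shares, but the aggregate is all that matters for the group sum).
The 7 free-riders keep 21 each, adding 147. Group total = 147 + 86.10 = 233.10.

233.10 points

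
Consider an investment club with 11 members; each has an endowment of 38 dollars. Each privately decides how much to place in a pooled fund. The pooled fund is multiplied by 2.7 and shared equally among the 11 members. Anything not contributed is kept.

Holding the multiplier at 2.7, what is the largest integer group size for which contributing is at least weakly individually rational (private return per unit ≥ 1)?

2

Private return per unit is 2.7/(group size), which is ≥ 1 whenever the group size is ≤ 2.7.
The largest such integer is 2.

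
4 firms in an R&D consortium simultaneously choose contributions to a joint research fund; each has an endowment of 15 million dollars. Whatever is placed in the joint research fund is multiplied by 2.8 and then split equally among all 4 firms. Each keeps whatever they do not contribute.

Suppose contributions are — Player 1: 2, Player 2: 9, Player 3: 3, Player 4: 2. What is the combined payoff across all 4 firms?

Total contributed: 2 + 9 + 3 + 2 = 16; total kept: 4 × 15 − 16 = 44.
The joint research fund pays out 2.8 × 16 = 44.80 in aggregate.
Group total = 44 + 44.80 = 88.80.

88.80 million dollars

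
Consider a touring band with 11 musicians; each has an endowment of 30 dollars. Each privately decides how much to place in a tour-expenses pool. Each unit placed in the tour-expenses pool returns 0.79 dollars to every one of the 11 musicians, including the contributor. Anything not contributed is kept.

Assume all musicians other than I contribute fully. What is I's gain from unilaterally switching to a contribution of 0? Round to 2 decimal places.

Switching from a contribution of 30 to 0 lets I keep an extra 30 dollars, but lowers the tour-expenses pool by 30, which costs I their own share of that drop: 0.79 × 30 = 23.70.
Net gain = 30 − 23.70 = 6.30. The private return per contributed unit (0.79) is below 1, so free-riding is indeed the best response regardless of what the others do.

6.30 dollars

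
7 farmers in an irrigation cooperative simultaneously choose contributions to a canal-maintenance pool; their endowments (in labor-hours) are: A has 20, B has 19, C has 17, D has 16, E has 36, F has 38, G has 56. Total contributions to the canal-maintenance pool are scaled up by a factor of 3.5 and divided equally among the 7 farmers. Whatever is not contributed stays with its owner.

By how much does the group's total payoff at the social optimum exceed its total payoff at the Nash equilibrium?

505.00 labor-hours

The private return per contributed unit is 3.5/7 = 0.5000 < 1 for every player regardless of endowment, so the Nash equilibrium is zero contribution and the group total is Σ E_j = 20 + 19 + 17 + 16 + 36 + 38 + 56 = 202.
Each contributed unit returns 3.500 to the group, so the social optimum is full contribution by everyone: group total = 3.500 × 202 = 707.00.
Efficiency loss = (3.500 − 1) × 202 = 505.00.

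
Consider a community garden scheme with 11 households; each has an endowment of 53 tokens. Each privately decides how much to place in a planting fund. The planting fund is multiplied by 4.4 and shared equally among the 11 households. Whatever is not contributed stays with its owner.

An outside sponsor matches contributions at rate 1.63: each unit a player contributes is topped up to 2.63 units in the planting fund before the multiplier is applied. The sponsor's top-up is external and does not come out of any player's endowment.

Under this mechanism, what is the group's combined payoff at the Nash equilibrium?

Under the mechanism each unit contributed yields 4.4 × 2.63 / 11 = 1.0520 back to its contributor per unit of net cost, which exceeds 1, making full contribution the dominant choice for everyone.
So the Nash equilibrium is full contribution by all 11; the group earns 4.4 × 2.63 × 583 = 6746.48.

6746.48 tokens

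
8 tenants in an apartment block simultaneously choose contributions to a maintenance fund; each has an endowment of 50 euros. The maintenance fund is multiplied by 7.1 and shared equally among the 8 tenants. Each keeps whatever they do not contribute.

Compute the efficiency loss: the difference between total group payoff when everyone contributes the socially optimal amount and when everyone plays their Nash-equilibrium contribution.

Each contributed unit returns 7.1/8 = 0.8875 to its contributor — below 1 — so contributing 0 is dominant for every player. At the Nash equilibrium everyone keeps their 50, and the group total is 8 × 50 = 400.
Each contributed unit returns 7.100 to the group as a whole (0.8875 to each of 8 players), which exceeds 1, so the social optimum is full contribution: group total = 7.100 × 400 = 2840.00.
Efficiency loss = 2840.00 − 400 = 2440.00.

2440.00 euros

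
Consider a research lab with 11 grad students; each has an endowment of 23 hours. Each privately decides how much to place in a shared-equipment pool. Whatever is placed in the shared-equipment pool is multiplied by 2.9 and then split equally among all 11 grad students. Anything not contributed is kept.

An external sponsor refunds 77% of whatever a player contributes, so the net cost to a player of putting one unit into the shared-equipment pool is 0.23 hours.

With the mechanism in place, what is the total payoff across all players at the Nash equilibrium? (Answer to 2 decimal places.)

Under the mechanism each unit contributed yields (2.9/11) / 0.23 = 1.1462 back to its contributor per unit of net cost, which exceeds 1, making full contribution the dominant choice for everyone.
At the Nash equilibrium everyone contributes 23. Group total payoff = 11 × (23 × 0.77 + 2.9 × 23) = 928.51.

928.51 hours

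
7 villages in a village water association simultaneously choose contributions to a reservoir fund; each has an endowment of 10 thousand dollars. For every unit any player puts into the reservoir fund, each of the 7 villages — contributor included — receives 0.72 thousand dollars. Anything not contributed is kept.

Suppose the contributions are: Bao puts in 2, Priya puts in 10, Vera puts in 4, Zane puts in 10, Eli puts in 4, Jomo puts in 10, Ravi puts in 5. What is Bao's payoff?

Total contributed: 2 + 10 + 4 + 10 + 4 + 10 + 5 = 45.
Each receives 0.72 × 45 = 32.40 from the reservoir fund.
Bao keeps 10 − 2 = 8, so Bao's payoff is 8 + 32.40 = 40.40.

40.40 thousand dollars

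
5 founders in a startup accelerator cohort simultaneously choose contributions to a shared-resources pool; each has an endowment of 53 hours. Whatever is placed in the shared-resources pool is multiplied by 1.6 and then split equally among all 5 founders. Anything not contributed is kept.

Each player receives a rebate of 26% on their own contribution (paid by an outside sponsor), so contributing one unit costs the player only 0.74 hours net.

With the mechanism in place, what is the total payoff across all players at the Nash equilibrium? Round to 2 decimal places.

With the mechanism, a contributed unit returns (1.6/5) / 0.74 = 0.4324 per unit of net cost — still below 1 — so contributing 0 remains dominant for every player.
At the Nash equilibrium no one contributes; group total payoff = 5 × 53 = 265.

265.00 hours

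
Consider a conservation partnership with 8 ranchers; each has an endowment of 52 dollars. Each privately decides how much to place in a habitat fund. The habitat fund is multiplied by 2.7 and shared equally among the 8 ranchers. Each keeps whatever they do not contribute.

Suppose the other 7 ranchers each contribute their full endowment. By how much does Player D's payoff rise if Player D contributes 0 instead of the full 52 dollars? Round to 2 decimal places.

Switching from a contribution of 52 to 0 lets Player D keep an extra 52 dollars, but lowers the habitat fund by 52, which costs Player D their own share of that drop: 2.7/8 × 52 = 17.55.
Net gain = 52 − 17.55 = 34.45. The private return per contributed unit (0.3375) is below 1, so free-riding is indeed the best response regardless of what the others do.

34.45 dollars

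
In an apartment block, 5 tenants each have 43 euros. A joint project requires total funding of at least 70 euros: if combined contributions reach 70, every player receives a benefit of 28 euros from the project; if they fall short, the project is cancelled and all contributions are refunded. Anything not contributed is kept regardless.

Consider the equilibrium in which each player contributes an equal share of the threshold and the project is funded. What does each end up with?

57 euros

Equal share of the threshold: 70/5 = 14.
At this profile no one gains by cutting their contribution: any cut drops the total below 70, the project is cancelled, contributions are refunded, and the deviator ends with 43, which is less than 43 − 14 + 28 = 57. Contributing more than 14 just wastes the excess. So contributing exactly 14 is a best response.
Each player's payoff: 43 − 14 + 28 = 57.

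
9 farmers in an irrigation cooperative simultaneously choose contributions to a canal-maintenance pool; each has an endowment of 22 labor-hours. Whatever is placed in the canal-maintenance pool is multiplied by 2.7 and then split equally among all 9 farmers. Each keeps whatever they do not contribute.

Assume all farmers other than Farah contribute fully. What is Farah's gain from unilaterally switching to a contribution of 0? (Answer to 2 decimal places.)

Switching from a contribution of 22 to 0 lets Farah keep an extra 22 labor-hours, but lowers the canal-maintenance pool by 22, which costs Farah their own share of that drop: 2.7/9 × 22 = 6.60.
Net gain = 22 − 6.60 = 15.40. The private return per contributed unit (0.3000) is below 1, so free-riding is indeed the best response regardless of what the others do.

15.40 labor-hours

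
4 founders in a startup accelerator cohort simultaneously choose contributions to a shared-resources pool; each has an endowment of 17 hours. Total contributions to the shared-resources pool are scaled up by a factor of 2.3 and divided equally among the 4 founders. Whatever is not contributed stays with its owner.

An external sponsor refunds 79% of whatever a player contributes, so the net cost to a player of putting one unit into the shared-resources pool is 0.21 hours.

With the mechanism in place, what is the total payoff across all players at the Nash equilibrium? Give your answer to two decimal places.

Under the mechanism each unit contributed yields (2.3/4) / 0.21 = 2.7381 back to its contributor per unit of net cost, which exceeds 1, making full contribution the dominant choice for everyone.
So the Nash equilibrium is full contribution by all 4; the group earns 4 × (17 × 0.79 + 2.3 × 17) = 210.12.

210.12 hours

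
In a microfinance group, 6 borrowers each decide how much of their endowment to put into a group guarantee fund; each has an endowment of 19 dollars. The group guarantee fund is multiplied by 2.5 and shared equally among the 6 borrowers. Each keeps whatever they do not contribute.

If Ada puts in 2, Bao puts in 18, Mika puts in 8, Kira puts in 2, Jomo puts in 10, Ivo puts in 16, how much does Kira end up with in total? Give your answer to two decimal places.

Total contributed: 2 + 18 + 8 + 2 + 10 + 16 = 56.
Each receives 2.5 × 56 / 6 = 23.33 from the group guarantee fund.
Kira keeps 19 − 2 = 17, so Kira's payoff is 17 + 23.33 = 40.33.

40.33 dollars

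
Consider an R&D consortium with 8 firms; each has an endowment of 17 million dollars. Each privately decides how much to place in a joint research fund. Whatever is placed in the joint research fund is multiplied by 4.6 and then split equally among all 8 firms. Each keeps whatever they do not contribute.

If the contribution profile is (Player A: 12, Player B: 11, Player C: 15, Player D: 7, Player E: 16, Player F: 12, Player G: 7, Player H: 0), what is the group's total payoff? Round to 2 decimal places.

Total contributed: 12 + 11 + 15 + 7 + 16 + 12 + 7 + 0 = 80; total kept: 8 × 17 − 80 = 56.
The joint research fund pays out 4.6 × 80 = 368.00 in aggregate.
Group total = 56 + 368.00 = 424.00.

424.00 million dollars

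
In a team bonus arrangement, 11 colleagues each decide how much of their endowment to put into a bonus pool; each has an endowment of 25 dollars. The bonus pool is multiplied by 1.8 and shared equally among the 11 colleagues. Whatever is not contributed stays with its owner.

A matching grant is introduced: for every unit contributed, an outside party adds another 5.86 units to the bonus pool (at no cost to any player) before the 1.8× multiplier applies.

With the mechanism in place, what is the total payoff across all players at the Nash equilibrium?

With the mechanism, a contributed unit returns 1.8 × 6.86 / 11 = 1.1225 per unit of net cost to the contributor — now above 1 — so contributing fully is weakly dominant for every player.
So the Nash equilibrium is full contribution by all 11; the group earns 1.8 × 6.86 × 275 = 3395.70.

3395.70 dollars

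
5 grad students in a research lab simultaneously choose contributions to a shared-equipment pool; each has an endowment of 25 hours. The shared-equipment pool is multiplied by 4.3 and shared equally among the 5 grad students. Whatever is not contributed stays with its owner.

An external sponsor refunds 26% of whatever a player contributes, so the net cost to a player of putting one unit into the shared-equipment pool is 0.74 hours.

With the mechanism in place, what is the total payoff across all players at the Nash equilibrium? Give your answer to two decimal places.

Under the mechanism each unit contributed yields (4.3/5) / 0.74 = 1.1622 back to its contributor per unit of net cost, which exceeds 1, making full contribution the dominant choice for everyone.
At the Nash equilibrium everyone contributes 25. Group total payoff = 5 × (25 × 0.26 + 4.3 × 25) = 570.00.

570.00 hours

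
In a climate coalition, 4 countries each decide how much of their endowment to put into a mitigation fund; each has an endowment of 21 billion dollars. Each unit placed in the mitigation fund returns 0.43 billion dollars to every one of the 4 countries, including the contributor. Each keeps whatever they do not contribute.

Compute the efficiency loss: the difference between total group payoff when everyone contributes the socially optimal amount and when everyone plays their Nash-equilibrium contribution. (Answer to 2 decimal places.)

The private return per contributed unit is 0.43 < 1, so contributing 0 is dominant for every player. At the Nash equilibrium everyone keeps their 21, and the group total is 4 × 21 = 84.
Each contributed unit returns 1.720 to the group as a whole (0.43 to each of 4 players), which exceeds 1, so the social optimum is full contribution: group total = 1.720 × 84 = 144.48.
Efficiency loss = 144.48 − 84 = 60.48.

60.48 billion dollars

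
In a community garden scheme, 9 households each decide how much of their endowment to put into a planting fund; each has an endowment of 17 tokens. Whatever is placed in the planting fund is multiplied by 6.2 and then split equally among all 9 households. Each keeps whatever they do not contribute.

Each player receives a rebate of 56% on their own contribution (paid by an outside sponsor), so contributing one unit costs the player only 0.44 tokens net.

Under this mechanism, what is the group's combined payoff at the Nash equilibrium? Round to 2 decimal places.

The effective private return per unit is now (6.2/9) / 0.44 = 1.5657 > 1, so every player's dominant strategy flips to full contribution.
At the Nash equilibrium everyone contributes 17. Group total payoff = 9 × (17 × 0.56 + 6.2 × 17) = 1034.28.

1034.28 tokens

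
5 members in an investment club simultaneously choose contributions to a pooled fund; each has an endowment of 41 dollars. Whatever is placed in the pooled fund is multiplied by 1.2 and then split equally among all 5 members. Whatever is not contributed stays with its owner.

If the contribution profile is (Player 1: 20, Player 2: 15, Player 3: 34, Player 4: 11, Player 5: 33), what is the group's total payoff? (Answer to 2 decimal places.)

Total contributed: 20 + 15 + 34 + 11 + 33 = 113; total kept: 5 × 41 − 113 = 92.
The pooled fund pays out 1.2 × 113 = 135.60 in aggregate.
Group total = 92 + 135.60 = 227.60.

227.60 dollars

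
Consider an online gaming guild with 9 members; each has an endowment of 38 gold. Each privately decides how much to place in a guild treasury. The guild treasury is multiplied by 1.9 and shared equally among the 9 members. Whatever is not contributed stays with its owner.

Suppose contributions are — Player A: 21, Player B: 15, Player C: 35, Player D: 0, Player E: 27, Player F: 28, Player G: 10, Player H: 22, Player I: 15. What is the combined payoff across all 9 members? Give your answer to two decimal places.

497.70 gold

Total contributed: 21 + 15 + 35 + 0 + 27 + 28 + 10 + 22 + 15 = 173; total kept: 9 × 38 − 173 = 169.
The guild treasury pays out 1.9 × 173 = 328.70 in aggregate.
Group total = 169 + 328.70 = 497.70.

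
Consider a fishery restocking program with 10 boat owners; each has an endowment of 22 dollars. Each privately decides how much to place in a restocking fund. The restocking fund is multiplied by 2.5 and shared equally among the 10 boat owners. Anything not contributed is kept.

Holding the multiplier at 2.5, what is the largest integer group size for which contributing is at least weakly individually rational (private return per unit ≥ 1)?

2

Private return per unit is 2.5/(group size), which is ≥ 1 whenever the group size is ≤ 2.5.
The largest such integer is 2.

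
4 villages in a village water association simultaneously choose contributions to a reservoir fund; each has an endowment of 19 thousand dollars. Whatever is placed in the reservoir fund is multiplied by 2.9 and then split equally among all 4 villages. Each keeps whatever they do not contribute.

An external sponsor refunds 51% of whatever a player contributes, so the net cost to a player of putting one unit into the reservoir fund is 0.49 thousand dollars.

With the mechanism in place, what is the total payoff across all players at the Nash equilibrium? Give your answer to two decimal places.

Under the mechanism each unit contributed yields (2.9/4) / 0.49 = 1.4796 back to its contributor per unit of net cost, which exceeds 1, making full contribution the dominant choice for everyone.
At the Nash equilibrium everyone contributes 19. Group total payoff = 4 × (19 × 0.51 + 2.9 × 19) = 259.16.

259.16 thousand dollars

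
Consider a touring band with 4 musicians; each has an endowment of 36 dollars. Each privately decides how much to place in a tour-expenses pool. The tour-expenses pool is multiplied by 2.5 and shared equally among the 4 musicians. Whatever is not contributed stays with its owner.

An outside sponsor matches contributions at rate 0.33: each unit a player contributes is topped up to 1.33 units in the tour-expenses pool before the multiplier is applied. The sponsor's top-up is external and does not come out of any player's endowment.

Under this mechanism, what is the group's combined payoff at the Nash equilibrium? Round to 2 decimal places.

144.00 dollars

With the mechanism, a contributed unit returns 2.5 × 1.33 / 4 = 0.8313 per unit of net cost — still below 1 — so contributing 0 remains dominant for every player.
Everyone keeps their endowment and the group total is 4 × 36 = 144.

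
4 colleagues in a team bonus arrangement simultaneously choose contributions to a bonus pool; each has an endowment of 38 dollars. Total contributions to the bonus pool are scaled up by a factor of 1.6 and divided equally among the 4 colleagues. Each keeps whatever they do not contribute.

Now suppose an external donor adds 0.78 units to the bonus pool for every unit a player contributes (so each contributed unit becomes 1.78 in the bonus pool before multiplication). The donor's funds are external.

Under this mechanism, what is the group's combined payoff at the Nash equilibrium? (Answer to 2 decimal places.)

152.00 dollars

With the mechanism, a contributed unit returns 1.6 × 1.78 / 4 = 0.7120 per unit of net cost — still below 1 — so contributing 0 remains dominant for every player.
Everyone keeps their endowment and the group total is 4 × 38 = 152.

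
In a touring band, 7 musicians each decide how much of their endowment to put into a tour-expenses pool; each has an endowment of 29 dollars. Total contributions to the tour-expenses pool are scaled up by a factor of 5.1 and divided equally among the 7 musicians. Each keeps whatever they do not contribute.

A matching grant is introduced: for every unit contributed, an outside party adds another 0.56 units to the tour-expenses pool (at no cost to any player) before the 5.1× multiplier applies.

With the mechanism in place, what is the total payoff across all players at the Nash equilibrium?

1615.07 dollars

Under the mechanism each unit contributed yields 5.1 × 1.56 / 7 = 1.1366 back to its contributor per unit of net cost, which exceeds 1, making full contribution the dominant choice for everyone.
At the Nash equilibrium everyone contributes 29. Group total payoff = 5.1 × 1.56 × 203 = 1615.07.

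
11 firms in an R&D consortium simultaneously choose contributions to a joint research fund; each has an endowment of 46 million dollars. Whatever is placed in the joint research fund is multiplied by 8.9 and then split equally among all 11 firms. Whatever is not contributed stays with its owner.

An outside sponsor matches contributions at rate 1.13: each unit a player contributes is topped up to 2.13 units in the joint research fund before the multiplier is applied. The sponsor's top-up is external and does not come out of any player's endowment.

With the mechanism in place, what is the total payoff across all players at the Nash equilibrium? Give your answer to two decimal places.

Under the mechanism each unit contributed yields 8.9 × 2.13 / 11 = 1.7234 back to its contributor per unit of net cost, which exceeds 1, making full contribution the dominant choice for everyone.
So the Nash equilibrium is full contribution by all 11; the group earns 8.9 × 2.13 × 506 = 9592.24.

9592.24 million dollars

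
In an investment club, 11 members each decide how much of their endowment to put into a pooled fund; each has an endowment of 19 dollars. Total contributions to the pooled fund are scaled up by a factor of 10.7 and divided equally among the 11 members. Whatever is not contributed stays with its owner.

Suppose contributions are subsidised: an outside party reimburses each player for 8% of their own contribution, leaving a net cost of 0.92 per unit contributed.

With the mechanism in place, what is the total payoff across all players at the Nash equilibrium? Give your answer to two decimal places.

With the mechanism, a contributed unit returns (10.7/11) / 0.92 = 1.0573 per unit of net cost to the contributor — now above 1 — so contributing fully is weakly dominant for every player.
At the Nash equilibrium everyone contributes 19. Group total payoff = 11 × (19 × 0.08 + 10.7 × 19) = 2253.02.

2253.02 dollars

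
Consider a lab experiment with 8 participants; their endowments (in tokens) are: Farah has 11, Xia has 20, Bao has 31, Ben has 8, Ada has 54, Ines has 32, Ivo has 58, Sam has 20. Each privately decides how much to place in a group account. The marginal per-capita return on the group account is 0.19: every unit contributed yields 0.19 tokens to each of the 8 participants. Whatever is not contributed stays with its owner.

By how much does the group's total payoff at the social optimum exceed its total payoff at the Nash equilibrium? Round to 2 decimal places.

The private return per contributed unit is 0.19 < 1 for everyone, so the Nash equilibrium is zero contribution and the group total is Σ E_j = 11 + 20 + 31 + 8 + 54 + 32 + 58 + 20 = 234.
Each contributed unit returns 1.520 to the group, so the social optimum is full contribution by everyone: group total = 1.520 × 234 = 355.68.
Efficiency loss = (1.520 − 1) × 234 = 121.68.

121.68 tokens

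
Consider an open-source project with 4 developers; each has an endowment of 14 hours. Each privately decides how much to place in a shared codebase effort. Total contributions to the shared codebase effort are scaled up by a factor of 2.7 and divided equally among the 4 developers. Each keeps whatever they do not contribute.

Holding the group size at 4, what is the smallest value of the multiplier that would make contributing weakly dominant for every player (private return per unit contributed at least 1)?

A contributed unit returns (multiplier)/4 to its contributor.
This reaches 1 exactly when the multiplier is 4.

4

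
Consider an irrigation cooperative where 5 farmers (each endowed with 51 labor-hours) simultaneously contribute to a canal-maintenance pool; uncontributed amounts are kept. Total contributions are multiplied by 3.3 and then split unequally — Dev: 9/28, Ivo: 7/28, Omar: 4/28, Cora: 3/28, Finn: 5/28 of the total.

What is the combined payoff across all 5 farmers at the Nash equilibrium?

372.30 labor-hours

Player j's private return per contributed unit is 3.3 × (j's share). Contributing is weakly dominant for j when that share is at least 1/3.3 = 0.3030, and contributing 0 is dominant otherwise.
Only Dev (9/28) clears that bar, contributing 51; the remaining 4 contribute 0. Total contributed: 51.
The canal-maintenance pool pays out 3.3 × 51 = 168.30 in total (split across the unequal shares, but the aggregate is all that matters for the group sum).
The 4 free-riders keep 51 each, adding 204. Group total = 204 + 168.30 = 372.30.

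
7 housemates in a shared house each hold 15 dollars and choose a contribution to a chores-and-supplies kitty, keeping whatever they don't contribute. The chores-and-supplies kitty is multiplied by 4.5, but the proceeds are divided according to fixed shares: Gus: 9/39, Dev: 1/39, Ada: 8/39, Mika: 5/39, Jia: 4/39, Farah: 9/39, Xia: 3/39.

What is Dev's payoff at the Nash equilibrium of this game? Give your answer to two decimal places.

18.46 dollars

A player with share s gets back 4.5·s per unit contributed, so full contribution is dominant for anyone with s > 1/4.5 = 0.2222 and zero contribution is dominant for anyone below.
Gus and Farah are above the threshold, contributing 15 each; the remaining 5 contribute 0. Total contributed: 30.
Dev keeps 15 and receives 4.5 × 30 × 1/39 = 3.46 from the chores-and-supplies kitty, for a payoff of 18.46.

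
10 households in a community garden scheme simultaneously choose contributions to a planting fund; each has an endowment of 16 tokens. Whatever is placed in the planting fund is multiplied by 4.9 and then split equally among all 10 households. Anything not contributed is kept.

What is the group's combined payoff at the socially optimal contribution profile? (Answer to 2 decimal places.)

784.00 tokens

Each contributed unit returns 4.900 to the group as a whole (0.4900 to each of 10 players), which exceeds 1, so the social optimum is full contribution: group total = 4.900 × 160 = 784.00.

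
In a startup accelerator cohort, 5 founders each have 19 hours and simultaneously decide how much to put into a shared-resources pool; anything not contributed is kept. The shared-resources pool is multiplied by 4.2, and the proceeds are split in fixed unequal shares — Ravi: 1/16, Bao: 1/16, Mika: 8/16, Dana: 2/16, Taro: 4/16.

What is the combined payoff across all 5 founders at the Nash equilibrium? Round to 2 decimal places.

216.60 hours

A player with share s gets back 4.2·s per unit contributed, so full contribution is dominant for anyone with s > 1/4.2 = 0.2381 and zero contribution is dominant for anyone below.
Mika and Taro are above the threshold, contributing 19 each; the remaining 3 contribute 0. Total contributed: 38.
The shared-resources pool pays out 4.2 × 38 = 159.60 in total (split across the unequal shares, but the aggregate is all that matters for the group sum).
The 3 free-riders keep 19 each, adding 57. Group total = 57 + 159.60 = 216.60.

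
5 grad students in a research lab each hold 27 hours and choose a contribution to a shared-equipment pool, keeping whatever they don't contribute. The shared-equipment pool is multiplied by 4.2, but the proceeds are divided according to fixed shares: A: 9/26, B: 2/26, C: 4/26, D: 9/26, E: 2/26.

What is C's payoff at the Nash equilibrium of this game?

Each unit j contributes comes back to j as 4.2 × (j's share), so j prefers to contribute only if that share exceeds 1/4.2 = 0.2381; otherwise keeping the unit dominates.
A and D are above the threshold, contributing 27 each; the remaining 3 contribute 0. Total contributed: 54.
C keeps 27 and receives 4.2 × 54 × 4/26 = 34.89 from the shared-equipment pool, for a payoff of 61.89.

61.89 hours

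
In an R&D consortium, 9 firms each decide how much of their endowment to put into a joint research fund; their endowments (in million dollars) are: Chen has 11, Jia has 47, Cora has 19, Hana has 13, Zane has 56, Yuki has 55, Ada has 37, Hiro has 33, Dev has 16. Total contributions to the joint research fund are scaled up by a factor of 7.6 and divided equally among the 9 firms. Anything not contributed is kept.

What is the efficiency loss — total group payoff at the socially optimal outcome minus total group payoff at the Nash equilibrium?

The private return per contributed unit is 7.6/9 = 0.8444 < 1 for every player regardless of endowment, so the Nash equilibrium is zero contribution and the group total is Σ E_j = 11 + 47 + 19 + 13 + 56 + 55 + 37 + 33 + 16 = 287.
Each contributed unit returns 7.600 to the group, so the social optimum is full contribution by everyone: group total = 7.600 × 287 = 2181.20.
Efficiency loss = (7.600 − 1) × 287 = 1894.20.

1894.20 million dollars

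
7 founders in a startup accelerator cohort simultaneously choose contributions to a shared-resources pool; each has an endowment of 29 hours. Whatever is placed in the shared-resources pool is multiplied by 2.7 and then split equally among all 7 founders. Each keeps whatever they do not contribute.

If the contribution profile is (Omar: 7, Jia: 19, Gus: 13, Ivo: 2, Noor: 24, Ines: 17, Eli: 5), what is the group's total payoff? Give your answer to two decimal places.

Total contributed: 7 + 19 + 13 + 2 + 24 + 17 + 5 = 87; total kept: 7 × 29 − 87 = 116.
The shared-resources pool pays out 2.7 × 87 = 234.90 in aggregate.
Group total = 116 + 234.90 = 350.90.

350.90 hours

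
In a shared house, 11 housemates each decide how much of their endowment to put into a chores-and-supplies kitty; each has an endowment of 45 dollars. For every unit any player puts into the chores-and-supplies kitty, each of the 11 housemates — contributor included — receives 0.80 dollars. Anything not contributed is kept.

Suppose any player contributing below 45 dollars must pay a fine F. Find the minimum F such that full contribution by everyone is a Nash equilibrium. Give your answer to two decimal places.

Given the others contribute fully, the best deviation is to contribute 0 (any partial contribution still incurs the fine and gives up units whose private return 0.80 is below 1).
Deviating from 45 to 0 saves 45 dollars but forfeits the deviator's share of the drop in the chores-and-supplies kitty: 0.80 × 45 = 36.00.
So the deviation gain is 45 − 36.00 = 9.00, and the fine must be at least 9.00 dollars to wipe it out.

9.00 dollars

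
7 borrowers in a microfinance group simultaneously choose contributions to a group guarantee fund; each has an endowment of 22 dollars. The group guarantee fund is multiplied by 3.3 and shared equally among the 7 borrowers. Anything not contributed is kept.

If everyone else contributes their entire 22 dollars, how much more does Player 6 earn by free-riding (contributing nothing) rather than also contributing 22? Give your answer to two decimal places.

Switching from a contribution of 22 to 0 lets Player 6 keep an extra 22 dollars, but lowers the group guarantee fund by 22, which costs Player 6 their own share of that drop: 3.3/7 × 22 = 10.37.
Net gain = 22 − 10.37 = 11.63. The private return per contributed unit (0.4714) is below 1, so free-riding is indeed the best response regardless of what the others do.

11.63 dollars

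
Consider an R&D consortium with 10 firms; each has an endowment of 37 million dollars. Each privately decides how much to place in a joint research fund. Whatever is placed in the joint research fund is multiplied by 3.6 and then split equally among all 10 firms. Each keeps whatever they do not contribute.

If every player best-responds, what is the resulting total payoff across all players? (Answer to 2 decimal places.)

Each contributed unit returns 3.6/10 = 0.3600 to its contributor — below 1 — so contributing 0 is dominant for every player. At the Nash equilibrium everyone keeps their 37, and the group total is 10 × 37 = 370.

370.00 million dollars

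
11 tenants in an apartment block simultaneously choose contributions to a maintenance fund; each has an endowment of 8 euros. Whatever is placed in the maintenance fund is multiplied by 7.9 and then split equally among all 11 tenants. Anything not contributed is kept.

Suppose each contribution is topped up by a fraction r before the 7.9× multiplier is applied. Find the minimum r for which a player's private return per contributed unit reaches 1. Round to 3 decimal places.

0.392

With matching at rate r, one contributed unit becomes (1 + r) in the maintenance fund and returns 7.9 × (1 + r) / 11 to the contributor.
Setting this equal to 1: 1 + r = 11/7.9 = 1.3924.
So the minimum matching rate is r = 1.3924 − 1 = 0.392.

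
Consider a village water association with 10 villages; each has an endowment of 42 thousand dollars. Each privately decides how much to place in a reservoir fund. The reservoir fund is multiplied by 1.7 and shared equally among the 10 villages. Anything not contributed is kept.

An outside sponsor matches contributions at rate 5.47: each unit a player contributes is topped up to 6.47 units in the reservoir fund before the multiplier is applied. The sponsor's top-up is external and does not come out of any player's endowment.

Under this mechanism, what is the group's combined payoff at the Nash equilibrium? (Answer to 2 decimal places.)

With the mechanism, a contributed unit returns 1.7 × 6.47 / 10 = 1.0999 per unit of net cost to the contributor — now above 1 — so contributing fully is weakly dominant for every player.
So the Nash equilibrium is full contribution by all 10; the group earns 1.7 × 6.47 × 420 = 4619.58.

4619.58 thousand dollars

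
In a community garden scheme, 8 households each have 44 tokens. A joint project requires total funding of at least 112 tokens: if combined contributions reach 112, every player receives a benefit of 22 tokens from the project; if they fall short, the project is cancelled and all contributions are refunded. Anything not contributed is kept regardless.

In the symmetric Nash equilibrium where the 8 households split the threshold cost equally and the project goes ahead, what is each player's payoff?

52 tokens

Equal share of the threshold: 112/8 = 14.
At this profile no one gains by cutting their contribution: any cut drops the total below 112, the project is cancelled, contributions are refunded, and the deviator ends with 44, which is less than 44 − 14 + 22 = 52. Contributing more than 14 just wastes the excess. So contributing exactly 14 is a best response.
Each player's payoff: 44 − 14 + 22 = 52.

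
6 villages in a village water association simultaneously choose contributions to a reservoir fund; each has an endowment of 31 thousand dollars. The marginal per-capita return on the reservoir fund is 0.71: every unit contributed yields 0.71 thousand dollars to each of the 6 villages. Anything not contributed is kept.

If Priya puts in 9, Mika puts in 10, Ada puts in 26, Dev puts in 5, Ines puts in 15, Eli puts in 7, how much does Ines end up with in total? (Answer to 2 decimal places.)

Total contributed: 9 + 10 + 26 + 5 + 15 + 7 = 72.
Each receives 0.71 × 72 = 51.12 from the reservoir fund.
Ines keeps 31 − 15 = 16, so Ines's payoff is 16 + 51.12 = 67.12.

67.12 thousand dollars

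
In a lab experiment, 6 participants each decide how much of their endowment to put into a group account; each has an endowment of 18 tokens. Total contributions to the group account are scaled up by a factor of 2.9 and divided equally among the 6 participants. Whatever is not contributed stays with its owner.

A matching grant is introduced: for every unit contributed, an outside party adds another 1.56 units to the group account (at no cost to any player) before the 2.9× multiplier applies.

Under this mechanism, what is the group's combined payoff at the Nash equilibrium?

With the mechanism, a contributed unit returns 2.9 × 2.56 / 6 = 1.2373 per unit of net cost to the contributor — now above 1 — so contributing fully is weakly dominant for every player.
So the Nash equilibrium is full contribution by all 6; the group earns 2.9 × 2.56 × 108 = 801.79.

801.79 tokens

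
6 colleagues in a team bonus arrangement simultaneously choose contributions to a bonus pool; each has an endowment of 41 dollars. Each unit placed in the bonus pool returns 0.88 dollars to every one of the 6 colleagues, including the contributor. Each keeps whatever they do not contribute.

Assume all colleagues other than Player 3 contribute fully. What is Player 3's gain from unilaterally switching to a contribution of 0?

Switching from a contribution of 41 to 0 lets Player 3 keep an extra 41 dollars, but lowers the bonus pool by 41, which costs Player 3 their own share of that drop: 0.88 × 41 = 36.08.
Net gain = 41 − 36.08 = 4.92. The private return per contributed unit (0.88) is below 1, so free-riding is indeed the best response regardless of what the others do.

4.92 dollars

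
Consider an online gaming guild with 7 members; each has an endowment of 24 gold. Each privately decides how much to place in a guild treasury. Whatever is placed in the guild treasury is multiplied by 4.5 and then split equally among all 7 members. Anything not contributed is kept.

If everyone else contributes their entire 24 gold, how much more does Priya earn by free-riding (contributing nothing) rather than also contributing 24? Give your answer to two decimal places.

Switching from a contribution of 24 to 0 lets Priya keep an extra 24 gold, but lowers the guild treasury by 24, which costs Priya their own share of that drop: 4.5/7 × 24 = 15.43.
Net gain = 24 − 15.43 = 8.57. The private return per contributed unit (0.6429) is below 1, so free-riding is indeed the best response regardless of what the others do.

8.57 gold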